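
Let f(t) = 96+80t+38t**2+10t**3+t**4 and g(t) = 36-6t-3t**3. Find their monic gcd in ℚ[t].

6+2t+t**2

Euclidean algorithm in ℚ[t]:
  t**4+10t**3+38t**2+80t+96 = (-(1/3)t-10/3)(-3t**3-6t+36) + (36t**2+72t+216)
  -3t**3-6t+36 = (-(1/12)t+1/6)(36t**2+72t+216) + (0)
Last nonzero remainder: 36t**2+72t+216. Dividing through by 36 gives the monic gcd t**2+2t+6.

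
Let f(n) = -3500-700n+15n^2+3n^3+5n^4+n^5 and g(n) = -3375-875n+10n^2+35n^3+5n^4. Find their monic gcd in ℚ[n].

Apply the Euclidean algorithm:
  n^5+5n^4+3n^3+15n^2-700n-3500 = ((1/5)n-2/5)(5n^4+35n^3+10n^2-875n-3375) + (15n^3+194n^2-375n-4850)
  5n^4+35n^3+10n^2-875n-3375 = ((1/3)n-89/45)(15n^3+194n^2-375n-4850) + ((23341/45)n^2-116705/9)
  15n^3+194n^2-375n-4850 = ((675/23341)n+8730/23341)((23341/45)n^2-116705/9) + (0)
Last nonzero remainder: (23341/45)n^2-116705/9. Dividing through by 23341/45 gives the monic gcd n^2-25.

-25+n^2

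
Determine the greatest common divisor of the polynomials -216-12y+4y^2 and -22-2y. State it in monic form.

Repeated division with remainder:
  4y^2-12y-216 = (-2y+28)(-2y-22) + (400)
  -2y-22 = (-(1/200)y-11/200)(400) + (0)
The last nonzero remainder is the constant 400, so the polynomials are coprime and gcd = 1.

1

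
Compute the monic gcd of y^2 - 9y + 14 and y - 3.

1

By polynomial division,
  y^2 - 9y + 14 = (y - 6)(y - 3) + (-4)
  y - 3 = (-(1/4)y + 3/4)(-4) + (0)
The last nonzero remainder is the constant -4, so the polynomials are coprime and gcd = 1.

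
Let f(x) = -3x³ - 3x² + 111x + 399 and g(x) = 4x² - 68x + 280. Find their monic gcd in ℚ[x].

Euclidean algorithm in ℚ[x]:
  -3x³ - 3x² + 111x + 399 = (-(3/4)x - 27/2)(4x² - 68x + 280) + (-597x + 4179)
  4x² - 68x + 280 = (-(4/597)x + 40/597)(-597x + 4179) + (0)
Last nonzero remainder: -597x + 4179. Dividing through by -597 gives the monic gcd x - 7.

x - 7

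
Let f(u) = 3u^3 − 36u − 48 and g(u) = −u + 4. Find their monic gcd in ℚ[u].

u − 4

Apply the Euclidean algorithm:
  3u^3 − 36u − 48 = (−3u^2 − 12u − 12)(−u + 4) + (0)
Last nonzero remainder: −u + 4. Dividing through by −1 gives the monic gcd u − 4.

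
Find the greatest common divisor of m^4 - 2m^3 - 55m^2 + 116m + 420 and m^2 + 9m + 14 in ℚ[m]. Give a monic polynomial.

By polynomial division,
  m^4 - 2m^3 - 55m^2 + 116m + 420 = (m^2 - 11m + 30)(m^2 + 9m + 14) + (0)
The last nonzero remainder m^2 + 9m + 14 is already monic.

m^2 + 9m + 14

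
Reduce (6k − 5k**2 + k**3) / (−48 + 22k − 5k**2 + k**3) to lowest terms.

(−2k + k**2)/(16 − 2k + k**2)

Euclidean algorithm in ℚ[k]:
  k**3 − 5k**2 + 6k = (k**3 − 5k**2 + 22k − 48) + (−16k + 48)
  k**3 − 5k**2 + 22k − 48 = (−(1/16)k**2 + (1/8)k − 1)(−16k + 48) + (0)
Last nonzero remainder: −16k + 48. Dividing through by −16 gives the monic gcd k − 3.
Cancel k − 3 from numerator and denominator to get the reduced form.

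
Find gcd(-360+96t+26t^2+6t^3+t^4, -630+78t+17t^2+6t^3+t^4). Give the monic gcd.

30+2t+t^2

Repeated division with remainder:
  t^4+6t^3+26t^2+96t-360 = (t^4+6t^3+17t^2+78t-630) + (9t^2+18t+270)
  t^4+6t^3+17t^2+78t-630 = ((1/9)t^2+(4/9)t-7/3)(9t^2+18t+270) + (0)
Last nonzero remainder: 9t^2+18t+270. Dividing through by 9 gives the monic gcd t^2+2t+30.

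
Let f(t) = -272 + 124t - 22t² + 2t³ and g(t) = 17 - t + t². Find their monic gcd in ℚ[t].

1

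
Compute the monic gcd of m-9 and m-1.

1

By polynomial division,
  m-9 = (m-1) + (-8)
  m-1 = (-(1/8)m+1/8)(-8) + (0)
The last nonzero remainder is the constant -8, so the polynomials are coprime and gcd = 1.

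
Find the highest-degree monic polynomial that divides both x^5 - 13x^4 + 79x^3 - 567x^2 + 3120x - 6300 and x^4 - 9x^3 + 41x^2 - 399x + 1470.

x^3 - 2x^2 + 27x - 210

Euclidean algorithm in ℚ[x]:
  x^5 - 13x^4 + 79x^3 - 567x^2 + 3120x - 6300 = (x - 4)(x^4 - 9x^3 + 41x^2 - 399x + 1470) + (2x^3 - 4x^2 + 54x - 420)
  x^4 - 9x^3 + 41x^2 - 399x + 1470 = ((1/2)x - 7/2)(2x^3 - 4x^2 + 54x - 420) + (0)
Last nonzero remainder: 2x^3 - 4x^2 + 54x - 420. Dividing through by 2 gives the monic gcd x^3 - 2x^2 + 27x - 210.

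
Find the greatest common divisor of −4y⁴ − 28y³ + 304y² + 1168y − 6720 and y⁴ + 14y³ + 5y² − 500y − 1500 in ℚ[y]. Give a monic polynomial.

y² + 4y − 60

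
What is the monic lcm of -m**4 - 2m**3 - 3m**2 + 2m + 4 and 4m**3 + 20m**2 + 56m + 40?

m**6 + 6m**5 + 21m**4 + 30m**3 + 18m**2 - 36m - 40

Apply the Euclidean algorithm:
  -m**4 - 2m**3 - 3m**2 + 2m + 4 = (-(1/4)m + 3/4)(4m**3 + 20m**2 + 56m + 40) + (-4m**2 - 30m - 26)
  4m**3 + 20m**2 + 56m + 40 = (-m + 5/2)(-4m**2 - 30m - 26) + (105m + 105)
  -4m**2 - 30m - 26 = (-(4/105)m - 26/105)(105m + 105) + (0)
Last nonzero remainder: 105m + 105. Dividing through by 105 gives the monic gcd m + 1.
Then lcm(f, g) = f·g / gcd(f, g); expanding and making the result monic gives the answer.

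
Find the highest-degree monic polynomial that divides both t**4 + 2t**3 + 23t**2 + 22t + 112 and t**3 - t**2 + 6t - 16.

Apply the Euclidean algorithm:
  t**4 + 2t**3 + 23t**2 + 22t + 112 = (t + 3)(t**3 - t**2 + 6t - 16) + (20t**2 + 20t + 160)
  t**3 - t**2 + 6t - 16 = ((1/20)t - 1/10)(20t**2 + 20t + 160) + (0)
Last nonzero remainder: 20t**2 + 20t + 160. Dividing through by 20 gives the monic gcd t**2 + t + 8.

t**2 + t + 8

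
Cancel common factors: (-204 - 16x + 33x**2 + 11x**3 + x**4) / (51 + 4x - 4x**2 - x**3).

(12 - 4x - x**2)/(-3 + x)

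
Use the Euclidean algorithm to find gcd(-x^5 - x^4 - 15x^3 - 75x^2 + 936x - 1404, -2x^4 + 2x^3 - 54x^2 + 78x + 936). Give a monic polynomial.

Euclidean algorithm in ℚ[x]:
  -x^5 - x^4 - 15x^3 - 75x^2 + 936x - 1404 = ((1/2)x + 1)(-2x^4 + 2x^3 - 54x^2 + 78x + 936) + (10x^3 - 60x^2 + 390x - 2340)
  -2x^4 + 2x^3 - 54x^2 + 78x + 936 = (-(1/5)x - 1)(10x^3 - 60x^2 + 390x - 2340) + (-36x^2 - 1404)
  10x^3 - 60x^2 + 390x - 2340 = (-(5/18)x + 5/3)(-36x^2 - 1404) + (0)
Last nonzero remainder: -36x^2 - 1404. Dividing through by -36 gives the monic gcd x^2 + 39.

x^2 + 39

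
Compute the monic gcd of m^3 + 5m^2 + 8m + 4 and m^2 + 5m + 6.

m + 2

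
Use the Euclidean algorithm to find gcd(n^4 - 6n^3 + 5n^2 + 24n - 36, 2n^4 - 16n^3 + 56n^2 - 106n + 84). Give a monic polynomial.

n^2 - 5n + 6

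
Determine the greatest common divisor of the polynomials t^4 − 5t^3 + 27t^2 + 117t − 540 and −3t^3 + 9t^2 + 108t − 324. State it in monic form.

t − 3

Repeated division with remainder:
  t^4 − 5t^3 + 27t^2 + 117t − 540 = (−(1/3)t + 2/3)(−3t^3 + 9t^2 + 108t − 324) + (57t^2 − 63t − 324)
  −3t^3 + 9t^2 + 108t − 324 = (−(1/19)t + 36/361)(57t^2 − 63t − 324) + ((35100/361)t − 105300/361)
  57t^2 − 63t − 324 = ((6859/11700)t + 361/325)((35100/361)t − 105300/361) + (0)
Last nonzero remainder: (35100/361)t − 105300/361. Dividing through by 35100/361 gives the monic gcd t − 3.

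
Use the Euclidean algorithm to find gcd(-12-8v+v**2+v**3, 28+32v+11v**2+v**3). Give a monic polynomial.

4+4v+v**2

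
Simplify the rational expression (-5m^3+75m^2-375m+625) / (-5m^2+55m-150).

Euclidean algorithm in ℚ[m]:
  -5m^3+75m^2-375m+625 = (m-4)(-5m^2+55m-150) + (-5m+25)
  -5m^2+55m-150 = (m-6)(-5m+25) + (0)
Last nonzero remainder: -5m+25. Dividing through by -5 gives the monic gcd m-5.
Cancel m-5 from numerator and denominator to get the reduced form.

(m^2-10m+25)/(m-6)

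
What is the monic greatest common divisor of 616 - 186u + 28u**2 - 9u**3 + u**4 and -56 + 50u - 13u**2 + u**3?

28 - 11u + u**2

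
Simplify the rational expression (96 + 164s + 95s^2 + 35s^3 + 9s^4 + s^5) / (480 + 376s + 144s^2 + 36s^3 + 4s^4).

(8 + 9s + 2s^2 + s^3)/(40 + 8s + 4s^2)

By polynomial division,
  s^5 + 9s^4 + 35s^3 + 95s^2 + 164s + 96 = ((1/4)s)(4s^4 + 36s^3 + 144s^2 + 376s + 480) + (-s^3 + s^2 + 44s + 96)
  4s^4 + 36s^3 + 144s^2 + 376s + 480 = (-4s - 40)(-s^3 + s^2 + 44s + 96) + (360s^2 + 2520s + 4320)
  -s^3 + s^2 + 44s + 96 = (-(1/360)s + 1/45)(360s^2 + 2520s + 4320) + (0)
Last nonzero remainder: 360s^2 + 2520s + 4320. Dividing through by 360 gives the monic gcd s^2 + 7s + 12.
Cancel s^2 + 7s + 12 from numerator and denominator to get the reduced form.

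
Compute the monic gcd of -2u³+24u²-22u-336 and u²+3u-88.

u-8

By polynomial division,
  -2u³+24u²-22u-336 = (-2u+30)(u²+3u-88) + (-288u+2304)
  u²+3u-88 = (-(1/288)u-11/288)(-288u+2304) + (0)
Last nonzero remainder: -288u+2304. Dividing through by -288 gives the monic gcd u-8.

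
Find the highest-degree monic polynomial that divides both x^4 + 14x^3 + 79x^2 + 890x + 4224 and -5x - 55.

x + 11

By polynomial division,
  x^4 + 14x^3 + 79x^2 + 890x + 4224 = (-(1/5)x^3 - (3/5)x^2 - (46/5)x - 384/5)(-5x - 55) + (0)
Last nonzero remainder: -5x - 55. Dividing through by -5 gives the monic gcd x + 11.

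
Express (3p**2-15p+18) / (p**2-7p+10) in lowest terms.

(3p-9)/(p-5)

Euclidean algorithm in ℚ[p]:
  3p**2-15p+18 = (3)(p**2-7p+10) + (6p-12)
  p**2-7p+10 = ((1/6)p-5/6)(6p-12) + (0)
Last nonzero remainder: 6p-12. Dividing through by 6 gives the monic gcd p-2.
Cancel p-2 from numerator and denominator to get the reduced form.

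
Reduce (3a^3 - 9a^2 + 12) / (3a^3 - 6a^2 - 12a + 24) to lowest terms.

(a + 1)/(a + 2)

By polynomial division,
  3a^3 - 9a^2 + 12 = (3a^3 - 6a^2 - 12a + 24) + (-3a^2 + 12a - 12)
  3a^3 - 6a^2 - 12a + 24 = (-a - 2)(-3a^2 + 12a - 12) + (0)
Last nonzero remainder: -3a^2 + 12a - 12. Dividing through by -3 gives the monic gcd a^2 - 4a + 4.
Cancel a^2 - 4a + 4 from numerator and denominator to get the reduced form.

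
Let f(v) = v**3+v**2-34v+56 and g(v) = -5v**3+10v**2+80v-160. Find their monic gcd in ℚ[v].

v**2-6v+8

By polynomial division,
  v**3+v**2-34v+56 = (-1/5)(-5v**3+10v**2+80v-160) + (3v**2-18v+24)
  -5v**3+10v**2+80v-160 = (-(5/3)v-20/3)(3v**2-18v+24) + (0)
Last nonzero remainder: 3v**2-18v+24. Dividing through by 3 gives the monic gcd v**2-6v+8.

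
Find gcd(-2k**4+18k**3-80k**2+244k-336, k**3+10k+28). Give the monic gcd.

k**2-2k+14

By polynomial division,
  -2k**4+18k**3-80k**2+244k-336 = (-2k+18)(k**3+10k+28) + (-60k**2+120k-840)
  k**3+10k+28 = (-(1/60)k-1/30)(-60k**2+120k-840) + (0)
Last nonzero remainder: -60k**2+120k-840. Dividing through by -60 gives the monic gcd k**2-2k+14.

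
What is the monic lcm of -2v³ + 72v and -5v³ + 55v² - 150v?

v⁴ - 5v³ - 36v² + 180v

Apply the Euclidean algorithm:
  -2v³ + 72v = (2/5)(-5v³ + 55v² - 150v) + (-22v² + 132v)
  -5v³ + 55v² - 150v = ((5/22)v - 25/22)(-22v² + 132v) + (0)
Last nonzero remainder: -22v² + 132v. Dividing through by -22 gives the monic gcd v² - 6v.
Then lcm(f, g) = f·g / gcd(f, g); expanding and making the result monic gives the answer.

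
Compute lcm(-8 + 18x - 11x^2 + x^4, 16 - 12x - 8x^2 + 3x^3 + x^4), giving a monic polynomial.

-16 + 28x - 4x^2 - 11x^3 + 2x^4 + x^5

By polynomial division,
  x^4 - 11x^2 + 18x - 8 = (x^4 + 3x^3 - 8x^2 - 12x + 16) + (-3x^3 - 3x^2 + 30x - 24)
  x^4 + 3x^3 - 8x^2 - 12x + 16 = (-(1/3)x - 2/3)(-3x^3 - 3x^2 + 30x - 24) + (0)
Last nonzero remainder: -3x^3 - 3x^2 + 30x - 24. Dividing through by -3 gives the monic gcd x^3 + x^2 - 10x + 8.
Then lcm(f, g) = f·g / gcd(f, g); expanding and making the result monic gives the answer.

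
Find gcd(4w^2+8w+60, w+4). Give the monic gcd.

1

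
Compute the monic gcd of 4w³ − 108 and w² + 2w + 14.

1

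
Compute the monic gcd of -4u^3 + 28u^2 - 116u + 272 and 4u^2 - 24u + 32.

Apply the Euclidean algorithm:
  -4u^3 + 28u^2 - 116u + 272 = (-u + 1)(4u^2 - 24u + 32) + (-60u + 240)
  4u^2 - 24u + 32 = (-(1/15)u + 2/15)(-60u + 240) + (0)
Last nonzero remainder: -60u + 240. Dividing through by -60 gives the monic gcd u - 4.

u - 4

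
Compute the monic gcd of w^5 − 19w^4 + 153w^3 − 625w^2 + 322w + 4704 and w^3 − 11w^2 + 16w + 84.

w^2 − 5w − 14

Euclidean algorithm in ℚ[w]:
  w^5 − 19w^4 + 153w^3 − 625w^2 + 322w + 4704 = (w^2 − 8w + 49)(w^3 − 11w^2 + 16w + 84) + (−42w^2 + 210w + 588)
  w^3 − 11w^2 + 16w + 84 = (−(1/42)w + 1/7)(−42w^2 + 210w + 588) + (0)
Last nonzero remainder: −42w^2 + 210w + 588. Dividing through by −42 gives the monic gcd w^2 − 5w − 14.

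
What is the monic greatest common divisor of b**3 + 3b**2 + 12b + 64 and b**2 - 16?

b + 4

Repeated division with remainder:
  b**3 + 3b**2 + 12b + 64 = (b + 3)(b**2 - 16) + (28b + 112)
  b**2 - 16 = ((1/28)b - 1/7)(28b + 112) + (0)
Last nonzero remainder: 28b + 112. Dividing through by 28 gives the monic gcd b + 4.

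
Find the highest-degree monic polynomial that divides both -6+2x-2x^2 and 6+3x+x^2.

1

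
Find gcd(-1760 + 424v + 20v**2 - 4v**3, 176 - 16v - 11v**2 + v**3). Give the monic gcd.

Repeated division with remainder:
  -4v**3 + 20v**2 + 424v - 1760 = (-4)(v**3 - 11v**2 - 16v + 176) + (-24v**2 + 360v - 1056)
  v**3 - 11v**2 - 16v + 176 = (-(1/24)v - 1/6)(-24v**2 + 360v - 1056) + (0)
Last nonzero remainder: -24v**2 + 360v - 1056. Dividing through by -24 gives the monic gcd v**2 - 15v + 44.

44 - 15v + v**2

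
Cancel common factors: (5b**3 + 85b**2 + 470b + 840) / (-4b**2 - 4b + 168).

By polynomial division,
  5b**3 + 85b**2 + 470b + 840 = (-(5/4)b - 20)(-4b**2 - 4b + 168) + (600b + 4200)
  -4b**2 - 4b + 168 = (-(1/150)b + 1/25)(600b + 4200) + (0)
Last nonzero remainder: 600b + 4200. Dividing through by 600 gives the monic gcd b + 7.
Cancel b + 7 from numerator and denominator to get the reduced form.

(-5b**2 - 50b - 120)/(4b - 24)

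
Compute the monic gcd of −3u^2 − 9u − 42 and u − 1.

1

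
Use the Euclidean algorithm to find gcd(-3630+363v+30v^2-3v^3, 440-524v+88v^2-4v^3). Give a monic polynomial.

Euclidean algorithm in ℚ[v]:
  -3v^3+30v^2+363v-3630 = (3/4)(-4v^3+88v^2-524v+440) + (-36v^2+756v-3960)
  -4v^3+88v^2-524v+440 = ((1/9)v-1/9)(-36v^2+756v-3960) + (0)
Last nonzero remainder: -36v^2+756v-3960. Dividing through by -36 gives the monic gcd v^2-21v+110.

110-21v+v^2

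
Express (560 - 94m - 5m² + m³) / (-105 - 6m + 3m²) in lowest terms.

(-80 + 2m + m²)/(15 + 3m)

Apply the Euclidean algorithm:
  m³ - 5m² - 94m + 560 = ((1/3)m - 1)(3m² - 6m - 105) + (-65m + 455)
  3m² - 6m - 105 = (-(3/65)m - 3/13)(-65m + 455) + (0)
Last nonzero remainder: -65m + 455. Dividing through by -65 gives the monic gcd m - 7.
Cancel m - 7 from numerator and denominator to get the reduced form.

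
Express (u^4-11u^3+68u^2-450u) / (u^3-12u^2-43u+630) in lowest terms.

(u^3-2u^2+50u)/(u^2-3u-70)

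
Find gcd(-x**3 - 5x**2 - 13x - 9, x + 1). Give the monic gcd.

By polynomial division,
  -x**3 - 5x**2 - 13x - 9 = (-x**2 - 4x - 9)(x + 1) + (0)
The last nonzero remainder x + 1 is already monic.

x + 1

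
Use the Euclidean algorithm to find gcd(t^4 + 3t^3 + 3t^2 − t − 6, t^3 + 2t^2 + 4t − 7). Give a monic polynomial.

Apply the Euclidean algorithm:
  t^4 + 3t^3 + 3t^2 − t − 6 = (t + 1)(t^3 + 2t^2 + 4t − 7) + (−3t^2 + 2t + 1)
  t^3 + 2t^2 + 4t − 7 = (−(1/3)t − 8/9)(−3t^2 + 2t + 1) + ((55/9)t − 55/9)
  −3t^2 + 2t + 1 = (−(27/55)t − 9/55)((55/9)t − 55/9) + (0)
Last nonzero remainder: (55/9)t − 55/9. Dividing through by 55/9 gives the monic gcd t − 1.

t − 1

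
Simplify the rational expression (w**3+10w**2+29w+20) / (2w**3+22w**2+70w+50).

(w+4)/(2w+10)

Apply the Euclidean algorithm:
  w**3+10w**2+29w+20 = (1/2)(2w**3+22w**2+70w+50) + (-w**2-6w-5)
  2w**3+22w**2+70w+50 = (-2w-10)(-w**2-6w-5) + (0)
Last nonzero remainder: -w**2-6w-5. Dividing through by -1 gives the monic gcd w**2+6w+5.
Cancel w**2+6w+5 from numerator and denominator to get the reduced form.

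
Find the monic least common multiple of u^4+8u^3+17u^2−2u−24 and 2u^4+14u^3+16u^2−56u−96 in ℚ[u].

Apply the Euclidean algorithm:
  u^4+8u^3+17u^2−2u−24 = (1/2)(2u^4+14u^3+16u^2−56u−96) + (u^3+9u^2+26u+24)
  2u^4+14u^3+16u^2−56u−96 = (2u−4)(u^3+9u^2+26u+24) + (0)
The last nonzero remainder u^3+9u^2+26u+24 is already monic.
Then lcm(f, g) = f·g / gcd(f, g); expanding and making the result monic gives the answer.

u^5+6u^4+u^3−36u^2−20u+48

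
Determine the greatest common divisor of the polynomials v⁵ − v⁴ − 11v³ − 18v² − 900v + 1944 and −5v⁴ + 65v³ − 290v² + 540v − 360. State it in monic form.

v² − 8v + 12

Repeated division with remainder:
  v⁵ − v⁴ − 11v³ − 18v² − 900v + 1944 = (−(1/5)v − 12/5)(−5v⁴ + 65v³ − 290v² + 540v − 360) + (87v³ − 606v² + 324v + 1080)
  −5v⁴ + 65v³ − 290v² + 540v − 360 = (−(5/87)v + 875/2523)(87v³ − 606v² + 324v + 1080) + (−(51480/841)v² + (411840/841)v − 617760/841)
  87v³ − 606v² + 324v + 1080 = (−(24389/17160)v − 841/572)(−(51480/841)v² + (411840/841)v − 617760/841) + (0)
Last nonzero remainder: −(51480/841)v² + (411840/841)v − 617760/841. Dividing through by −51480/841 gives the monic gcd v² − 8v + 12.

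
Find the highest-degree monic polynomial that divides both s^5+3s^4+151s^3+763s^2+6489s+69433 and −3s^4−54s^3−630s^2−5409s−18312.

s^3+10s^2+130s+763

Euclidean algorithm in ℚ[s]:
  s^5+3s^4+151s^3+763s^2+6489s+69433 = (−(1/3)s+5)(−3s^4−54s^3−630s^2−5409s−18312) + (211s^3+2110s^2+27430s+160993)
  −3s^4−54s^3−630s^2−5409s−18312 = (−(3/211)s−24/211)(211s^3+2110s^2+27430s+160993) + (0)
Last nonzero remainder: 211s^3+2110s^2+27430s+160993. Dividing through by 211 gives the monic gcd s^3+10s^2+130s+763.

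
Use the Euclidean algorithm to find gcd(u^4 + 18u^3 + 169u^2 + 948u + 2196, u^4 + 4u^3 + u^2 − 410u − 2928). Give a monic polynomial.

Apply the Euclidean algorithm:
  u^4 + 18u^3 + 169u^2 + 948u + 2196 = (u^4 + 4u^3 + u^2 − 410u − 2928) + (14u^3 + 168u^2 + 1358u + 5124)
  u^4 + 4u^3 + u^2 − 410u − 2928 = ((1/14)u − 4/7)(14u^3 + 168u^2 + 1358u + 5124) + (0)
Last nonzero remainder: 14u^3 + 168u^2 + 1358u + 5124. Dividing through by 14 gives the monic gcd u^3 + 12u^2 + 97u + 366.

u^3 + 12u^2 + 97u + 366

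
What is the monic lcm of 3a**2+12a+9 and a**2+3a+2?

Apply the Euclidean algorithm:
  3a**2+12a+9 = (3)(a**2+3a+2) + (3a+3)
  a**2+3a+2 = ((1/3)a+2/3)(3a+3) + (0)
Last nonzero remainder: 3a+3. Dividing through by 3 gives the monic gcd a+1.
Then lcm(f, g) = f·g / gcd(f, g); expanding and making the result monic gives the answer.

a**3+6a**2+11a+6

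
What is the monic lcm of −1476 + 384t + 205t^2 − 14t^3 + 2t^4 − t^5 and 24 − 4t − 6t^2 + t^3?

2952 + 708t − 794t^2 − 177t^3 + 10t^4 + t^6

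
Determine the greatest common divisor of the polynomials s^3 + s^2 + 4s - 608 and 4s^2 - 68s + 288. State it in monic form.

s - 8

By polynomial division,
  s^3 + s^2 + 4s - 608 = ((1/4)s + 9/2)(4s^2 - 68s + 288) + (238s - 1904)
  4s^2 - 68s + 288 = ((2/119)s - 18/119)(238s - 1904) + (0)
Last nonzero remainder: 238s - 1904. Dividing through by 238 gives the monic gcd s - 8.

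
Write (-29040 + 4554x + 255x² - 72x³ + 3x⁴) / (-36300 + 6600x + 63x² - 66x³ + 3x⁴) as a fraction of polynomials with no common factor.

(8 + x)/(10 + x)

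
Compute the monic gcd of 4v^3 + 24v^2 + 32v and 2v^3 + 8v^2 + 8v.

v^2 + 2v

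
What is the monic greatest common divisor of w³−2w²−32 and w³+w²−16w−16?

w−4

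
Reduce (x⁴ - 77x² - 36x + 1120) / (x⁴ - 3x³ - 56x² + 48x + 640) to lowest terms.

(x + 7)/(x + 4)

Euclidean algorithm in ℚ[x]:
  x⁴ - 77x² - 36x + 1120 = (x⁴ - 3x³ - 56x² + 48x + 640) + (3x³ - 21x² - 84x + 480)
  x⁴ - 3x³ - 56x² + 48x + 640 = ((1/3)x + 4/3)(3x³ - 21x² - 84x + 480) + (0)
Last nonzero remainder: 3x³ - 21x² - 84x + 480. Dividing through by 3 gives the monic gcd x³ - 7x² - 28x + 160.
Cancel x³ - 7x² - 28x + 160 from numerator and denominator to get the reduced form.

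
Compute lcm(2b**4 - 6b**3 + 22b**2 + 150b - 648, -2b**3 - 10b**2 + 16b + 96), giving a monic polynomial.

b**5 + b**4 - b**3 + 119b**2 - 24b - 1296

Euclidean algorithm in ℚ[b]:
  2b**4 - 6b**3 + 22b**2 + 150b - 648 = (-b + 8)(-2b**3 - 10b**2 + 16b + 96) + (118b**2 + 118b - 1416)
  -2b**3 - 10b**2 + 16b + 96 = (-(1/59)b - 4/59)(118b**2 + 118b - 1416) + (0)
Last nonzero remainder: 118b**2 + 118b - 1416. Dividing through by 118 gives the monic gcd b**2 + b - 12.
Then lcm(f, g) = f·g / gcd(f, g); expanding and making the result monic gives the answer.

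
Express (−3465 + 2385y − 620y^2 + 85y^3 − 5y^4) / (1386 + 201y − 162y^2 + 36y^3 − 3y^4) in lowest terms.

(−15 + 5y)/(6 + 3y)

Apply the Euclidean algorithm:
  −5y^4 + 85y^3 − 620y^2 + 2385y − 3465 = (5/3)(−3y^4 + 36y^3 − 162y^2 + 201y + 1386) + (25y^3 − 350y^2 + 2050y − 5775)
  −3y^4 + 36y^3 − 162y^2 + 201y + 1386 = (−(3/25)y − 6/25)(25y^3 − 350y^2 + 2050y − 5775) + (0)
Last nonzero remainder: 25y^3 − 350y^2 + 2050y − 5775. Dividing through by 25 gives the monic gcd y^3 − 14y^2 + 82y − 231.
Cancel y^3 − 14y^2 + 82y − 231 from numerator and denominator to get the reduced form.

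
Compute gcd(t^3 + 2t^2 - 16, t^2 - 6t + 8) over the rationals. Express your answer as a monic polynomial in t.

t - 2

Euclidean algorithm in ℚ[t]:
  t^3 + 2t^2 - 16 = (t + 8)(t^2 - 6t + 8) + (40t - 80)
  t^2 - 6t + 8 = ((1/40)t - 1/10)(40t - 80) + (0)
Last nonzero remainder: 40t - 80. Dividing through by 40 gives the monic gcd t - 2.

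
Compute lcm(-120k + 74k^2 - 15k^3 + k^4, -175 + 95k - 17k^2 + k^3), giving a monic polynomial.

-4200k + 4030k^2 - 1533k^3 + 289k^4 - 27k^5 + k^6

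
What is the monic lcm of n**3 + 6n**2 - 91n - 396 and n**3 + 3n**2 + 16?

Repeated division with remainder:
  n**3 + 6n**2 - 91n - 396 = (n**3 + 3n**2 + 16) + (3n**2 - 91n - 412)
  n**3 + 3n**2 + 16 = ((1/3)n + 100/9)(3n**2 - 91n - 412) + ((10336/9)n + 41344/9)
  3n**2 - 91n - 412 = ((27/10336)n - 927/10336)((10336/9)n + 41344/9) + (0)
Last nonzero remainder: (10336/9)n + 41344/9. Dividing through by 10336/9 gives the monic gcd n + 4.
Then lcm(f, g) = f·g / gcd(f, g); expanding and making the result monic gives the answer.

n**5 + 5n**4 - 93n**3 - 281n**2 + 32n - 1584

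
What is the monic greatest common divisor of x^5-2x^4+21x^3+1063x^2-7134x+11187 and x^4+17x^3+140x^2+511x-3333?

x^2+8x-33

Euclidean algorithm in ℚ[x]:
  x^5-2x^4+21x^3+1063x^2-7134x+11187 = (x-19)(x^4+17x^3+140x^2+511x-3333) + (204x^3+3212x^2+5908x-52140)
  x^4+17x^3+140x^2+511x-3333 = ((1/204)x+16/2601)(204x^3+3212x^2+5908x-52140) + ((237421/2601)x^2+(1899368/2601)x-2611631/867)
  204x^3+3212x^2+5908x-52140 = ((530604/237421)x+4109580/237421)((237421/2601)x^2+(1899368/2601)x-2611631/867) + (0)
Last nonzero remainder: (237421/2601)x^2+(1899368/2601)x-2611631/867. Dividing through by 237421/2601 gives the monic gcd x^2+8x-33.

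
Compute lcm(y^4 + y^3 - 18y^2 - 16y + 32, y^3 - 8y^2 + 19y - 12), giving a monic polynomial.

Apply the Euclidean algorithm:
  y^4 + y^3 - 18y^2 - 16y + 32 = (y + 9)(y^3 - 8y^2 + 19y - 12) + (35y^2 - 175y + 140)
  y^3 - 8y^2 + 19y - 12 = ((1/35)y - 3/35)(35y^2 - 175y + 140) + (0)
Last nonzero remainder: 35y^2 - 175y + 140. Dividing through by 35 gives the monic gcd y^2 - 5y + 4.
Then lcm(f, g) = f·g / gcd(f, g); expanding and making the result monic gives the answer.

y^5 - 2y^4 - 21y^3 + 38y^2 + 80y - 96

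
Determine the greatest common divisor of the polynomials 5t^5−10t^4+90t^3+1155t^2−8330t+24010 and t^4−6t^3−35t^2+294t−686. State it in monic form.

Apply the Euclidean algorithm:
  5t^5−10t^4+90t^3+1155t^2−8330t+24010 = (5t+20)(t^4−6t^3−35t^2+294t−686) + (385t^3+385t^2−10780t+37730)
  t^4−6t^3−35t^2+294t−686 = ((1/385)t−1/55)(385t^3+385t^2−10780t+37730) + (0)
Last nonzero remainder: 385t^3+385t^2−10780t+37730. Dividing through by 385 gives the monic gcd t^3+t^2−28t+98.

t^3+t^2−28t+98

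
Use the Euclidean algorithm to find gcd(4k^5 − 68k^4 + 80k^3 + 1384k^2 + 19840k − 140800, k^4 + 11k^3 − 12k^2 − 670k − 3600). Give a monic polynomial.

k^3 + 2k^2 − 30k − 400

Repeated division with remainder:
  4k^5 − 68k^4 + 80k^3 + 1384k^2 + 19840k − 140800 = (4k − 112)(k^4 + 11k^3 − 12k^2 − 670k − 3600) + (1360k^3 + 2720k^2 − 40800k − 544000)
  k^4 + 11k^3 − 12k^2 − 670k − 3600 = ((1/1360)k + 9/1360)(1360k^3 + 2720k^2 − 40800k − 544000) + (0)
Last nonzero remainder: 1360k^3 + 2720k^2 − 40800k − 544000. Dividing through by 1360 gives the monic gcd k^3 + 2k^2 − 30k − 400.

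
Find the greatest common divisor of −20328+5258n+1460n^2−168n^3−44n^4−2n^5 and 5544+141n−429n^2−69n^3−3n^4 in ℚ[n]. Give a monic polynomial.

Euclidean algorithm in ℚ[n]:
  −2n^5−44n^4−168n^3+1460n^2+5258n−20328 = ((2/3)n−2/3)(−3n^4−69n^3−429n^2+141n+5544) + (72n^3+1080n^2+1656n−16632)
  −3n^4−69n^3−429n^2+141n+5544 = (−(1/24)n−1/3)(72n^3+1080n^2+1656n−16632) + (0)
Last nonzero remainder: 72n^3+1080n^2+1656n−16632. Dividing through by 72 gives the monic gcd n^3+15n^2+23n−231.

−231+23n+15n^2+n^3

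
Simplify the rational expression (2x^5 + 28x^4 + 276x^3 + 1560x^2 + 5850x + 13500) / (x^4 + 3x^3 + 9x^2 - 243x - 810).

By polynomial division,
  2x^5 + 28x^4 + 276x^3 + 1560x^2 + 5850x + 13500 = (2x + 22)(x^4 + 3x^3 + 9x^2 - 243x - 810) + (192x^3 + 1848x^2 + 12816x + 31320)
  x^4 + 3x^3 + 9x^2 - 243x - 810 = ((1/192)x - 53/1536)(192x^3 + 1848x^2 + 12816x + 31320) + ((385/64)x^2 + (1155/32)x + 17325/64)
  192x^3 + 1848x^2 + 12816x + 31320 = ((12288/385)x + 44544/385)((385/64)x^2 + (1155/32)x + 17325/64) + (0)
Last nonzero remainder: (385/64)x^2 + (1155/32)x + 17325/64. Dividing through by 385/64 gives the monic gcd x^2 + 6x + 45.
Cancel x^2 + 6x + 45 from numerator and denominator to get the reduced form.

(2x^3 + 16x^2 + 90x + 300)/(x^2 - 3x - 18)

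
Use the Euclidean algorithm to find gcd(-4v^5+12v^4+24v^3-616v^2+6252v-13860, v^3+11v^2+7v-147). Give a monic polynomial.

v^2+4v-21

By polynomial division,
  -4v^5+12v^4+24v^3-616v^2+6252v-13860 = (-4v^2+56v-564)(v^3+11v^2+7v-147) + (4608v^2+18432v-96768)
  v^3+11v^2+7v-147 = ((1/4608)v+7/4608)(4608v^2+18432v-96768) + (0)
Last nonzero remainder: 4608v^2+18432v-96768. Dividing through by 4608 gives the monic gcd v^2+4v-21.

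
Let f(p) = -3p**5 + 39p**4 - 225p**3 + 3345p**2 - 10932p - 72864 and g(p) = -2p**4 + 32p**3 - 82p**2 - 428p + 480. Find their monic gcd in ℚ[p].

p**2 - 5p - 24

Euclidean algorithm in ℚ[p]:
  -3p**5 + 39p**4 - 225p**3 + 3345p**2 - 10932p - 72864 = ((3/2)p + 9/2)(-2p**4 + 32p**3 - 82p**2 - 428p + 480) + (-246p**3 + 4356p**2 - 9726p - 75024)
  -2p**4 + 32p**3 - 82p**2 - 428p + 480 = ((1/123)p + 70/5043)(-246p**3 + 4356p**2 - 9726p - 75024) + (-(106560/1681)p**2 + (532800/1681)p + 2557440/1681)
  -246p**3 + 4356p**2 - 9726p - 75024 = ((68921/17760)p - 875801/17760)(-(106560/1681)p**2 + (532800/1681)p + 2557440/1681) + (0)
Last nonzero remainder: -(106560/1681)p**2 + (532800/1681)p + 2557440/1681. Dividing through by -106560/1681 gives the monic gcd p**2 - 5p - 24.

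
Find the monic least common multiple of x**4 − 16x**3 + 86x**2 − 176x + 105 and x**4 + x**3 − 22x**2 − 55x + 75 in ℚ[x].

x**6 − 9x**5 − 11x**4 + 186x**3 + 163x**2 − 1905x + 1575

Euclidean algorithm in ℚ[x]:
  x**4 − 16x**3 + 86x**2 − 176x + 105 = (x**4 + x**3 − 22x**2 − 55x + 75) + (−17x**3 + 108x**2 − 121x + 30)
  x**4 + x**3 − 22x**2 − 55x + 75 = (−(1/17)x − 125/289)(−17x**3 + 108x**2 − 121x + 30) + ((5085/289)x**2 − (30510/289)x + 25425/289)
  −17x**3 + 108x**2 − 121x + 30 = (−(4913/5085)x + 578/1695)((5085/289)x**2 − (30510/289)x + 25425/289) + (0)
Last nonzero remainder: (5085/289)x**2 − (30510/289)x + 25425/289. Dividing through by 5085/289 gives the monic gcd x**2 − 6x + 5.
Then lcm(f, g) = f·g / gcd(f, g); expanding and making the result monic gives the answer.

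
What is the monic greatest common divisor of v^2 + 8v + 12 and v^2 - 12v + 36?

Repeated division with remainder:
  v^2 + 8v + 12 = (v^2 - 12v + 36) + (20v - 24)
  v^2 - 12v + 36 = ((1/20)v - 27/50)(20v - 24) + (576/25)
  20v - 24 = ((125/144)v - 25/24)(576/25) + (0)
The last nonzero remainder is the constant 576/25, so the polynomials are coprime and gcd = 1.

1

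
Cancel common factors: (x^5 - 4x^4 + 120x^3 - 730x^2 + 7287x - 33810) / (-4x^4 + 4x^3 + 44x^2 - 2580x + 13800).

(-x^2 - 7x - 98)/(4x + 40)

Repeated division with remainder:
  x^5 - 4x^4 + 120x^3 - 730x^2 + 7287x - 33810 = (-(1/4)x + 3/4)(-4x^4 + 4x^3 + 44x^2 - 2580x + 13800) + (128x^3 - 1408x^2 + 12672x - 44160)
  -4x^4 + 4x^3 + 44x^2 - 2580x + 13800 = (-(1/32)x - 5/16)(128x^3 - 1408x^2 + 12672x - 44160) + (0)
Last nonzero remainder: 128x^3 - 1408x^2 + 12672x - 44160. Dividing through by 128 gives the monic gcd x^3 - 11x^2 + 99x - 345.
Cancel x^3 - 11x^2 + 99x - 345 from numerator and denominator to get the reduced form.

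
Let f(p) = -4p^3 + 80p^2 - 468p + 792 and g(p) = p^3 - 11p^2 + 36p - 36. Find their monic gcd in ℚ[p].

Euclidean algorithm in ℚ[p]:
  -4p^3 + 80p^2 - 468p + 792 = (-4)(p^3 - 11p^2 + 36p - 36) + (36p^2 - 324p + 648)
  p^3 - 11p^2 + 36p - 36 = ((1/36)p - 1/18)(36p^2 - 324p + 648) + (0)
Last nonzero remainder: 36p^2 - 324p + 648. Dividing through by 36 gives the monic gcd p^2 - 9p + 18.

p^2 - 9p + 18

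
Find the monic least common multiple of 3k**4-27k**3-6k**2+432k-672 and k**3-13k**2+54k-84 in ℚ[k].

k**6-15k**5+64k**4+48k**3-1112k**2+3072k-2688

Euclidean algorithm in ℚ[k]:
  3k**4-27k**3-6k**2+432k-672 = (3k+12)(k**3-13k**2+54k-84) + (-12k**2+36k+336)
  k**3-13k**2+54k-84 = (-(1/12)k+5/6)(-12k**2+36k+336) + (52k-364)
  -12k**2+36k+336 = (-(3/13)k-12/13)(52k-364) + (0)
Last nonzero remainder: 52k-364. Dividing through by 52 gives the monic gcd k-7.
Then lcm(f, g) = f·g / gcd(f, g); expanding and making the result monic gives the answer.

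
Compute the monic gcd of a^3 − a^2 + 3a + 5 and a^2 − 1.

Apply the Euclidean algorithm:
  a^3 − a^2 + 3a + 5 = (a − 1)(a^2 − 1) + (4a + 4)
  a^2 − 1 = ((1/4)a − 1/4)(4a + 4) + (0)
Last nonzero remainder: 4a + 4. Dividing through by 4 gives the monic gcd a + 1.

a + 1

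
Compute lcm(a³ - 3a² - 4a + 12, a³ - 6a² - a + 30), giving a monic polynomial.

a⁴ - 8a³ + 11a² + 32a - 60

Apply the Euclidean algorithm:
  a³ - 3a² - 4a + 12 = (a³ - 6a² - a + 30) + (3a² - 3a - 18)
  a³ - 6a² - a + 30 = ((1/3)a - 5/3)(3a² - 3a - 18) + (0)
Last nonzero remainder: 3a² - 3a - 18. Dividing through by 3 gives the monic gcd a² - a - 6.
Then lcm(f, g) = f·g / gcd(f, g); expanding and making the result monic gives the answer.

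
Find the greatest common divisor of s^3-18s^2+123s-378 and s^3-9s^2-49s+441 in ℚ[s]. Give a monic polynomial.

s-9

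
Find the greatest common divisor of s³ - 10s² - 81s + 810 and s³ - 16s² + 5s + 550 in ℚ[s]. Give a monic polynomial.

By polynomial division,
  s³ - 10s² - 81s + 810 = (s³ - 16s² + 5s + 550) + (6s² - 86s + 260)
  s³ - 16s² + 5s + 550 = ((1/6)s - 5/18)(6s² - 86s + 260) + (-(560/9)s + 5600/9)
  6s² - 86s + 260 = (-(27/280)s + 117/280)(-(560/9)s + 5600/9) + (0)
Last nonzero remainder: -(560/9)s + 5600/9. Dividing through by -560/9 gives the monic gcd s - 10.

s - 10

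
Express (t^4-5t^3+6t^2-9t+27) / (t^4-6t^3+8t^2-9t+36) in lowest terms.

(t-3)/(t-4)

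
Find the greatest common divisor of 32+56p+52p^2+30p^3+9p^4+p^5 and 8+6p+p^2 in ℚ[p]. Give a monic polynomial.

8+6p+p^2

Apply the Euclidean algorithm:
  p^5+9p^4+30p^3+52p^2+56p+32 = (p^3+3p^2+4p+4)(p^2+6p+8) + (0)
The last nonzero remainder p^2+6p+8 is already monic.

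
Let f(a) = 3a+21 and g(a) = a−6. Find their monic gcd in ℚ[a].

1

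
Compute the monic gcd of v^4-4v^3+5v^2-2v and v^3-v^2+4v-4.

Repeated division with remainder:
  v^4-4v^3+5v^2-2v = (v-3)(v^3-v^2+4v-4) + (-2v^2+14v-12)
  v^3-v^2+4v-4 = (-(1/2)v-3)(-2v^2+14v-12) + (40v-40)
  -2v^2+14v-12 = (-(1/20)v+3/10)(40v-40) + (0)
Last nonzero remainder: 40v-40. Dividing through by 40 gives the monic gcd v-1.

v-1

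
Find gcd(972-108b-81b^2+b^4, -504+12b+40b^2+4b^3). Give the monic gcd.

-18+3b+b^2

Repeated division with remainder:
  b^4-81b^2-108b+972 = ((1/4)b-5/2)(4b^3+40b^2+12b-504) + (16b^2+48b-288)
  4b^3+40b^2+12b-504 = ((1/4)b+7/4)(16b^2+48b-288) + (0)
Last nonzero remainder: 16b^2+48b-288. Dividing through by 16 gives the monic gcd b^2+3b-18.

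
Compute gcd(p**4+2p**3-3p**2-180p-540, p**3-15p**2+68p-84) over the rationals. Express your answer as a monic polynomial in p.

p-6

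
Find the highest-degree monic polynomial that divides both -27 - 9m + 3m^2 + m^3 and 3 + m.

3 + m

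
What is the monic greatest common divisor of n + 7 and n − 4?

Apply the Euclidean algorithm:
  n + 7 = (n − 4) + (11)
  n − 4 = ((1/11)n − 4/11)(11) + (0)
The last nonzero remainder is the constant 11, so the polynomials are coprime and gcd = 1.

1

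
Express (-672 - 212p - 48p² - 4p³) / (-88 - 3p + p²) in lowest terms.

(-84 - 16p - 4p²)/(-11 + p)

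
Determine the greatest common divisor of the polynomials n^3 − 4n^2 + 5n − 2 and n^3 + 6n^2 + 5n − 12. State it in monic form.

Apply the Euclidean algorithm:
  n^3 − 4n^2 + 5n − 2 = (n^3 + 6n^2 + 5n − 12) + (−10n^2 + 10)
  n^3 + 6n^2 + 5n − 12 = (−(1/10)n − 3/5)(−10n^2 + 10) + (6n − 6)
  −10n^2 + 10 = (−(5/3)n − 5/3)(6n − 6) + (0)
Last nonzero remainder: 6n − 6. Dividing through by 6 gives the monic gcd n − 1.

n − 1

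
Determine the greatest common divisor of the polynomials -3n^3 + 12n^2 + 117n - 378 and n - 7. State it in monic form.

n - 7

By polynomial division,
  -3n^3 + 12n^2 + 117n - 378 = (-3n^2 - 9n + 54)(n - 7) + (0)
The last nonzero remainder n - 7 is already monic.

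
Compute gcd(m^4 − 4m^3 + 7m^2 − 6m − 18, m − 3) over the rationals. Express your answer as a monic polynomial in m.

Apply the Euclidean algorithm:
  m^4 − 4m^3 + 7m^2 − 6m − 18 = (m^3 − m^2 + 4m + 6)(m − 3) + (0)
The last nonzero remainder m − 3 is already monic.

m − 3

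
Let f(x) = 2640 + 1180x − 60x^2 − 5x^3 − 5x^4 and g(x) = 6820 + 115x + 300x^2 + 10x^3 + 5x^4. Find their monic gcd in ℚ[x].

44 + 5x + x^2

Euclidean algorithm in ℚ[x]:
  −5x^4 − 5x^3 − 60x^2 + 1180x + 2640 = (−1)(5x^4 + 10x^3 + 300x^2 + 115x + 6820) + (5x^3 + 240x^2 + 1295x + 9460)
  5x^4 + 10x^3 + 300x^2 + 115x + 6820 = (x − 46)(5x^3 + 240x^2 + 1295x + 9460) + (10045x^2 + 50225x + 441980)
  5x^3 + 240x^2 + 1295x + 9460 = ((1/2009)x + 43/2009)(10045x^2 + 50225x + 441980) + (0)
Last nonzero remainder: 10045x^2 + 50225x + 441980. Dividing through by 10045 gives the monic gcd x^2 + 5x + 44.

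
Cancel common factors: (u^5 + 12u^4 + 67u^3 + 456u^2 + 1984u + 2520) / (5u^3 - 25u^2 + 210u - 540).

Repeated division with remainder:
  u^5 + 12u^4 + 67u^3 + 456u^2 + 1984u + 2520 = ((1/5)u^2 + (17/5)u + 22)(5u^3 - 25u^2 + 210u - 540) + (400u^2 - 800u + 14400)
  5u^3 - 25u^2 + 210u - 540 = ((1/80)u - 3/80)(400u^2 - 800u + 14400) + (0)
Last nonzero remainder: 400u^2 - 800u + 14400. Dividing through by 400 gives the monic gcd u^2 - 2u + 36.
Cancel u^2 - 2u + 36 from numerator and denominator to get the reduced form.

(u^3 + 14u^2 + 59u + 70)/(5u - 15)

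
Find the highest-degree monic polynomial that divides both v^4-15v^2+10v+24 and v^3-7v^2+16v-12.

By polynomial division,
  v^4-15v^2+10v+24 = (v+7)(v^3-7v^2+16v-12) + (18v^2-90v+108)
  v^3-7v^2+16v-12 = ((1/18)v-1/9)(18v^2-90v+108) + (0)
Last nonzero remainder: 18v^2-90v+108. Dividing through by 18 gives the monic gcd v^2-5v+6.

v^2-5v+6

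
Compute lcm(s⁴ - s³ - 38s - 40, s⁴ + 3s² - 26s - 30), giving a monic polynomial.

s⁵ - 4s⁴ + 3s³ - 38s² + 74s + 120

Euclidean algorithm in ℚ[s]:
  s⁴ - s³ - 38s - 40 = (s⁴ + 3s² - 26s - 30) + (-s³ - 3s² - 12s - 10)
  s⁴ + 3s² - 26s - 30 = (-s + 3)(-s³ - 3s² - 12s - 10) + (0)
Last nonzero remainder: -s³ - 3s² - 12s - 10. Dividing through by -1 gives the monic gcd s³ + 3s² + 12s + 10.
Then lcm(f, g) = f·g / gcd(f, g); expanding and making the result monic gives the answer.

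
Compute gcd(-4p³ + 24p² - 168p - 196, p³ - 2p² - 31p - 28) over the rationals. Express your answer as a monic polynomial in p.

p + 1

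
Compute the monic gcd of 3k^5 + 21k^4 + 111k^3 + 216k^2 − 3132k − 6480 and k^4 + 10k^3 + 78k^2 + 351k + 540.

Euclidean algorithm in ℚ[k]:
  3k^5 + 21k^4 + 111k^3 + 216k^2 − 3132k − 6480 = (3k − 9)(k^4 + 10k^3 + 78k^2 + 351k + 540) + (−33k^3 − 135k^2 − 1593k − 1620)
  k^4 + 10k^3 + 78k^2 + 351k + 540 = (−(1/33)k − 65/363)(−33k^3 − 135k^2 − 1593k − 1620) + ((672/121)k^2 + (2016/121)k + 30240/121)
  −33k^3 − 135k^2 − 1593k − 1620 = (−(1331/224)k − 363/56)((672/121)k^2 + (2016/121)k + 30240/121) + (0)
Last nonzero remainder: (672/121)k^2 + (2016/121)k + 30240/121. Dividing through by 672/121 gives the monic gcd k^2 + 3k + 45.

k^2 + 3k + 45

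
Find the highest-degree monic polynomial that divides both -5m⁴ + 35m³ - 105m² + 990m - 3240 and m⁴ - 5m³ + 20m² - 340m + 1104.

m² - 10m + 24

By polynomial division,
  -5m⁴ + 35m³ - 105m² + 990m - 3240 = (-5)(m⁴ - 5m³ + 20m² - 340m + 1104) + (10m³ - 5m² - 710m + 2280)
  m⁴ - 5m³ + 20m² - 340m + 1104 = ((1/10)m - 9/20)(10m³ - 5m² - 710m + 2280) + ((355/4)m² - (1775/2)m + 2130)
  10m³ - 5m² - 710m + 2280 = ((8/71)m + 76/71)((355/4)m² - (1775/2)m + 2130) + (0)
Last nonzero remainder: (355/4)m² - (1775/2)m + 2130. Dividing through by 355/4 gives the monic gcd m² - 10m + 24.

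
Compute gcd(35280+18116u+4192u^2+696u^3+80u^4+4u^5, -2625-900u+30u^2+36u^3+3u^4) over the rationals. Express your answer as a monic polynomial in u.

Apply the Euclidean algorithm:
  4u^5+80u^4+696u^3+4192u^2+18116u+35280 = ((4/3)u+32/3)(3u^4+36u^3+30u^2-900u-2625) + (272u^3+5072u^2+31216u+63280)
  3u^4+36u^3+30u^2-900u-2625 = ((3/272)u-339/4624)(272u^3+5072u^2+31216u+63280) + ((16632/289)u^2+(199584/289)u+582120/289)
  272u^3+5072u^2+31216u+63280 = ((9826/2079)u+65314/2079)((16632/289)u^2+(199584/289)u+582120/289) + (0)
Last nonzero remainder: (16632/289)u^2+(199584/289)u+582120/289. Dividing through by 16632/289 gives the monic gcd u^2+12u+35.

35+12u+u^2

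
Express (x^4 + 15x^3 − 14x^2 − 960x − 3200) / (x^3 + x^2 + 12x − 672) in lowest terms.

Repeated division with remainder:
  x^4 + 15x^3 − 14x^2 − 960x − 3200 = (x + 14)(x^3 + x^2 + 12x − 672) + (−40x^2 − 456x + 6208)
  x^3 + x^2 + 12x − 672 = (−(1/40)x + 13/50)(−40x^2 − 456x + 6208) + ((7144/25)x − 57152/25)
  −40x^2 − 456x + 6208 = (−(125/893)x − 2425/893)((7144/25)x − 57152/25) + (0)
Last nonzero remainder: (7144/25)x − 57152/25. Dividing through by 7144/25 gives the monic gcd x − 8.
Cancel x − 8 from numerator and denominator to get the reduced form.

(x^3 + 23x^2 + 170x + 400)/(x^2 + 9x + 84)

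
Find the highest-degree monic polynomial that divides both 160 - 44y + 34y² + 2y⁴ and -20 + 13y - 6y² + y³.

5 - 2y + y²

Apply the Euclidean algorithm:
  2y⁴ + 34y² - 44y + 160 = (2y + 12)(y³ - 6y² + 13y - 20) + (80y² - 160y + 400)
  y³ - 6y² + 13y - 20 = ((1/80)y - 1/20)(80y² - 160y + 400) + (0)
Last nonzero remainder: 80y² - 160y + 400. Dividing through by 80 gives the monic gcd y² - 2y + 5.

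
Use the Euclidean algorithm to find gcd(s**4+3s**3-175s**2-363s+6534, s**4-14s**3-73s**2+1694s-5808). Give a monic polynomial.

Repeated division with remainder:
  s**4+3s**3-175s**2-363s+6534 = (s**4-14s**3-73s**2+1694s-5808) + (17s**3-102s**2-2057s+12342)
  s**4-14s**3-73s**2+1694s-5808 = ((1/17)s-8/17)(17s**3-102s**2-2057s+12342) + (0)
Last nonzero remainder: 17s**3-102s**2-2057s+12342. Dividing through by 17 gives the monic gcd s**3-6s**2-121s+726.

s**3-6s**2-121s+726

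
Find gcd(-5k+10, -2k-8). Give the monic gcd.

Apply the Euclidean algorithm:
  -5k+10 = (5/2)(-2k-8) + (30)
  -2k-8 = (-(1/15)k-4/15)(30) + (0)
The last nonzero remainder is the constant 30, so the polynomials are coprime and gcd = 1.

1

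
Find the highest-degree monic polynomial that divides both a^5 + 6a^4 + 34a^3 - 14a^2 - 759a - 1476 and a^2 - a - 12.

a^2 - a - 12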